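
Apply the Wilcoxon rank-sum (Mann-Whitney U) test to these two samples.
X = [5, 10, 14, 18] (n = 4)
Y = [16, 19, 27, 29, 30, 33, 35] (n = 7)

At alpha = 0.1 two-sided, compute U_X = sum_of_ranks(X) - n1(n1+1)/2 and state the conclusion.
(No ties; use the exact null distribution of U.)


Step 1: Combine and sort all 11 observations; assign midranks.
sorted (value, group): (5,X), (10,X), (14,X), (16,Y), (18,X), (19,Y), (27,Y), (29,Y), (30,Y), (33,Y), (35,Y)
ranks: 5->1, 10->2, 14->3, 16->4, 18->5, 19->6, 27->7, 29->8, 30->9, 33->10, 35->11
Step 2: Rank sum for X: R1 = 1 + 2 + 3 + 5 = 11.
Step 3: U_X = R1 - n1(n1+1)/2 = 11 - 4*5/2 = 11 - 10 = 1.
       U_Y = n1*n2 - U_X = 28 - 1 = 27.
Step 4: No ties, so the exact null distribution of U (based on enumerating the C(11,4) = 330 equally likely rank assignments) gives the two-sided p-value.
Step 5: p-value = 0.012121; compare to alpha = 0.1. reject H0.

U_X = 1, p = 0.012121, reject H0 at alpha = 0.1.


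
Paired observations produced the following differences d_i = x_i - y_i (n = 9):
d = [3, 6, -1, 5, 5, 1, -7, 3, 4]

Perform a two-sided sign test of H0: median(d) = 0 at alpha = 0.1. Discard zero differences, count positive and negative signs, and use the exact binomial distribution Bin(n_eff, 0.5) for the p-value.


Step 1: Discard zero differences. Original n = 9; n_eff = number of nonzero differences = 9.
Nonzero differences (with sign): +3, +6, -1, +5, +5, +1, -7, +3, +4
Step 2: Count signs: positive = 7, negative = 2.
Step 3: Under H0: P(positive) = 0.5, so the number of positives S ~ Bin(9, 0.5).
Step 4: Two-sided exact p-value = sum of Bin(9,0.5) probabilities at or below the observed probability = 0.179688.
Step 5: alpha = 0.1. fail to reject H0.

n_eff = 9, pos = 7, neg = 2, p = 0.179688, fail to reject H0.


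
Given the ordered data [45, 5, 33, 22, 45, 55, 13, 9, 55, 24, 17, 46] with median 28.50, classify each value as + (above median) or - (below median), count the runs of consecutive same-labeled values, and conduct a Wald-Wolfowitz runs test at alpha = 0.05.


Step 1: Compute median = 28.50; label A = above, B = below.
Labels in order: ABABAABBABBA  (n_A = 6, n_B = 6)
Step 2: Count runs R = 9.
Step 3: Under H0 (random ordering), E[R] = 2*n_A*n_B/(n_A+n_B) + 1 = 2*6*6/12 + 1 = 7.0000.
        Var[R] = 2*n_A*n_B*(2*n_A*n_B - n_A - n_B) / ((n_A+n_B)^2 * (n_A+n_B-1)) = 4320/1584 = 2.7273.
        SD[R] = 1.6514.
Step 4: Continuity-corrected z = (R - 0.5 - E[R]) / SD[R] = (9 - 0.5 - 7.0000) / 1.6514 = 0.9083.
Step 5: Two-sided p-value via normal approximation = 2*(1 - Phi(|z|)) = 0.363722.
Step 6: alpha = 0.05. fail to reject H0.

R = 9, z = 0.9083, p = 0.363722, fail to reject H0.


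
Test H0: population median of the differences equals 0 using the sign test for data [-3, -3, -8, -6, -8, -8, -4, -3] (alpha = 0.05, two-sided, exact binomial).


Step 1: Discard zero differences. Original n = 8; n_eff = number of nonzero differences = 8.
Nonzero differences (with sign): -3, -3, -8, -6, -8, -8, -4, -3
Step 2: Count signs: positive = 0, negative = 8.
Step 3: Under H0: P(positive) = 0.5, so the number of positives S ~ Bin(8, 0.5).
Step 4: Two-sided exact p-value = sum of Bin(8,0.5) probabilities at or below the observed probability = 0.007812.
Step 5: alpha = 0.05. reject H0.

n_eff = 8, pos = 0, neg = 8, p = 0.007812, reject H0.


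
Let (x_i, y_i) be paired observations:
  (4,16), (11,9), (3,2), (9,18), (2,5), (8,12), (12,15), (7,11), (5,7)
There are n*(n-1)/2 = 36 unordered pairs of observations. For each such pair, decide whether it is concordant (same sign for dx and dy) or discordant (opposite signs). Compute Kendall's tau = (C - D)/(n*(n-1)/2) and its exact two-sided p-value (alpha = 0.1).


Step 1: Enumerate the 36 unordered pairs (i,j) with i<j and classify each by sign(x_j-x_i) * sign(y_j-y_i).
  (1,2):dx=+7,dy=-7->D; (1,3):dx=-1,dy=-14->C; (1,4):dx=+5,dy=+2->C; (1,5):dx=-2,dy=-11->C
  (1,6):dx=+4,dy=-4->D; (1,7):dx=+8,dy=-1->D; (1,8):dx=+3,dy=-5->D; (1,9):dx=+1,dy=-9->D
  (2,3):dx=-8,dy=-7->C; (2,4):dx=-2,dy=+9->D; (2,5):dx=-9,dy=-4->C; (2,6):dx=-3,dy=+3->D
  (2,7):dx=+1,dy=+6->C; (2,8):dx=-4,dy=+2->D; (2,9):dx=-6,dy=-2->C; (3,4):dx=+6,dy=+16->C
  (3,5):dx=-1,dy=+3->D; (3,6):dx=+5,dy=+10->C; (3,7):dx=+9,dy=+13->C; (3,8):dx=+4,dy=+9->C
  (3,9):dx=+2,dy=+5->C; (4,5):dx=-7,dy=-13->C; (4,6):dx=-1,dy=-6->C; (4,7):dx=+3,dy=-3->D
  (4,8):dx=-2,dy=-7->C; (4,9):dx=-4,dy=-11->C; (5,6):dx=+6,dy=+7->C; (5,7):dx=+10,dy=+10->C
  (5,8):dx=+5,dy=+6->C; (5,9):dx=+3,dy=+2->C; (6,7):dx=+4,dy=+3->C; (6,8):dx=-1,dy=-1->C
  (6,9):dx=-3,dy=-5->C; (7,8):dx=-5,dy=-4->C; (7,9):dx=-7,dy=-8->C; (8,9):dx=-2,dy=-4->C
Step 2: C = 26, D = 10, total pairs = 36.
Step 3: tau = (C - D)/(n(n-1)/2) = (26 - 10)/36 = 0.444444.
Step 4: Exact two-sided p-value (enumerate n! = 362880 permutations of y under H0): p = 0.119439.
Step 5: alpha = 0.1. fail to reject H0.

tau_b = 0.4444 (C=26, D=10), p = 0.119439, fail to reject H0.


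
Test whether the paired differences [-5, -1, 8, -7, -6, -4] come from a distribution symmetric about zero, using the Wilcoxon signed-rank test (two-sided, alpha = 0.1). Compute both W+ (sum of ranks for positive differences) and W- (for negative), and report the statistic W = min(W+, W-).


Step 1: Drop any zero differences (none here) and take |d_i|.
|d| = [5, 1, 8, 7, 6, 4]
Step 2: Midrank |d_i| (ties get averaged ranks).
ranks: |5|->3, |1|->1, |8|->6, |7|->5, |6|->4, |4|->2
Step 3: Attach original signs; sum ranks with positive sign and with negative sign.
W+ = 6 = 6
W- = 3 + 1 + 5 + 4 + 2 = 15
(Check: W+ + W- = 21 should equal n(n+1)/2 = 21.)
Step 4: Test statistic W = min(W+, W-) = 6.
Step 5: No ties, so the exact null distribution over the 2^6 = 64 sign assignments gives the two-sided p-value = 0.437500.
Step 6: alpha = 0.1. fail to reject H0.

W+ = 6, W- = 15, W = min = 6, p = 0.437500, fail to reject H0.


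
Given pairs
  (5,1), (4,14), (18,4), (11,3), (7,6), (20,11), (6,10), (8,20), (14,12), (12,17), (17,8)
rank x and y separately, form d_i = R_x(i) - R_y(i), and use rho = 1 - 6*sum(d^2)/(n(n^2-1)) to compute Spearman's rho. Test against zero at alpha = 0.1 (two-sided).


Step 1: Rank x and y separately (midranks; no ties here).
rank(x): 5->2, 4->1, 18->10, 11->6, 7->4, 20->11, 6->3, 8->5, 14->8, 12->7, 17->9
rank(y): 1->1, 14->9, 4->3, 3->2, 6->4, 11->7, 10->6, 20->11, 12->8, 17->10, 8->5
Step 2: d_i = R_x(i) - R_y(i); compute d_i^2.
  (2-1)^2=1, (1-9)^2=64, (10-3)^2=49, (6-2)^2=16, (4-4)^2=0, (11-7)^2=16, (3-6)^2=9, (5-11)^2=36, (8-8)^2=0, (7-10)^2=9, (9-5)^2=16
sum(d^2) = 216.
Step 3: rho = 1 - 6*216 / (11*(11^2 - 1)) = 1 - 1296/1320 = 0.018182.
Step 4: Under H0, t = rho * sqrt((n-2)/(1-rho^2)) = 0.0546 ~ t(9).
Step 5: Two-sided p-value from the t-distribution with 9 df = 0.957685.
Step 6: alpha = 0.1. fail to reject H0.

rho = 0.0182, p = 0.957685, fail to reject H0 at alpha = 0.1.


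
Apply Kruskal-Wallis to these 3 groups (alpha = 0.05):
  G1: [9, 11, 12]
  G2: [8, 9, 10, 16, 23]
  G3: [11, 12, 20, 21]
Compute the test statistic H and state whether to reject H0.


Step 1: Combine all N = 12 observations and assign midranks.
sorted (value, group, rank): (8,G2,1), (9,G1,2.5), (9,G2,2.5), (10,G2,4), (11,G1,5.5), (11,G3,5.5), (12,G1,7.5), (12,G3,7.5), (16,G2,9), (20,G3,10), (21,G3,11), (23,G2,12)
Step 2: Sum ranks within each group.
R_1 = 15.5 (n_1 = 3)
R_2 = 28.5 (n_2 = 5)
R_3 = 34 (n_3 = 4)
Step 3: H = 12/(N(N+1)) * sum(R_i^2/n_i) - 3(N+1)
     = 12/(12*13) * (15.5^2/3 + 28.5^2/5 + 34^2/4) - 3*13
     = 0.076923 * 531.533 - 39
     = 1.887179.
Step 4: Ties present; correction factor C = 1 - 18/(12^3 - 12) = 0.989510. Corrected H = 1.887179 / 0.989510 = 1.907185.
Step 5: Under H0, H ~ chi^2(2); p-value = 0.385354.
Step 6: alpha = 0.05. fail to reject H0.

H = 1.9072, df = 2, p = 0.385354, fail to reject H0.


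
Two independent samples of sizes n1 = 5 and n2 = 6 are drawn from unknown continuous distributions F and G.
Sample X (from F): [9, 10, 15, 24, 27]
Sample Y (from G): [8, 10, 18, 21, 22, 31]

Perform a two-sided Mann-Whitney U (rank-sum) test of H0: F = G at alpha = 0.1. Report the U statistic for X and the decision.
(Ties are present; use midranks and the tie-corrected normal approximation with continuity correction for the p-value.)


Step 1: Combine and sort all 11 observations; assign midranks.
sorted (value, group): (8,Y), (9,X), (10,X), (10,Y), (15,X), (18,Y), (21,Y), (22,Y), (24,X), (27,X), (31,Y)
ranks: 8->1, 9->2, 10->3.5, 10->3.5, 15->5, 18->6, 21->7, 22->8, 24->9, 27->10, 31->11
Step 2: Rank sum for X: R1 = 2 + 3.5 + 5 + 9 + 10 = 29.5.
Step 3: U_X = R1 - n1(n1+1)/2 = 29.5 - 5*6/2 = 29.5 - 15 = 14.5.
       U_Y = n1*n2 - U_X = 30 - 14.5 = 15.5.
Step 4: Ties are present, so use the tie-corrected normal approximation (with continuity correction) for the p-value.
Step 5: p-value = 1.000000; compare to alpha = 0.1. fail to reject H0.

U_X = 14.5, p = 1.000000, fail to reject H0 at alpha = 0.1.


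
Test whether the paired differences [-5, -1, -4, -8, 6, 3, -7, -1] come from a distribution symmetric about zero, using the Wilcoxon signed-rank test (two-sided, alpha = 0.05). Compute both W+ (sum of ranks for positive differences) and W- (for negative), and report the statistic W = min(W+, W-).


Step 1: Drop any zero differences (none here) and take |d_i|.
|d| = [5, 1, 4, 8, 6, 3, 7, 1]
Step 2: Midrank |d_i| (ties get averaged ranks).
ranks: |5|->5, |1|->1.5, |4|->4, |8|->8, |6|->6, |3|->3, |7|->7, |1|->1.5
Step 3: Attach original signs; sum ranks with positive sign and with negative sign.
W+ = 6 + 3 = 9
W- = 5 + 1.5 + 4 + 8 + 7 + 1.5 = 27
(Check: W+ + W- = 36 should equal n(n+1)/2 = 36.)
Step 4: Test statistic W = min(W+, W-) = 9.
Step 5: Ties in |d|, so use the tie-corrected normal approximation.
        E[W] = n(n+1)/4 = 8*9/4 = 18.
        Tie groups: |d|=1 (t=2); sum(t^3 - t) = 6.
        Var[W] = n(n+1)(2n+1)/24 - sum(t^3-t)/48 = 1224/24 - 6/48 = 50.875.
        z = (W - E[W]) / sqrt(Var[W]) = (9 - 18) / 7.1327 = -1.2618.
        Two-sided p = 2*Phi(z) = 0.207021.
Step 6: alpha = 0.05. fail to reject H0.

W+ = 9, W- = 27, W = min = 9, p = 0.207021, fail to reject H0.


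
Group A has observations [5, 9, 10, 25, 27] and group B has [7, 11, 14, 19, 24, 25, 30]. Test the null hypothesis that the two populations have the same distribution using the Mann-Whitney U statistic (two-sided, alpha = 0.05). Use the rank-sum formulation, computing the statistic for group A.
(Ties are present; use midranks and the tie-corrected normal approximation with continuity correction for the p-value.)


Step 1: Combine and sort all 12 observations; assign midranks.
sorted (value, group): (5,X), (7,Y), (9,X), (10,X), (11,Y), (14,Y), (19,Y), (24,Y), (25,X), (25,Y), (27,X), (30,Y)
ranks: 5->1, 7->2, 9->3, 10->4, 11->5, 14->6, 19->7, 24->8, 25->9.5, 25->9.5, 27->11, 30->12
Step 2: Rank sum for X: R1 = 1 + 3 + 4 + 9.5 + 11 = 28.5.
Step 3: U_X = R1 - n1(n1+1)/2 = 28.5 - 5*6/2 = 28.5 - 15 = 13.5.
       U_Y = n1*n2 - U_X = 35 - 13.5 = 21.5.
Step 4: Ties are present, so use the tie-corrected normal approximation (with continuity correction) for the p-value.
Step 5: p-value = 0.569088; compare to alpha = 0.05. fail to reject H0.

U_X = 13.5, p = 0.569088, fail to reject H0 at alpha = 0.05.


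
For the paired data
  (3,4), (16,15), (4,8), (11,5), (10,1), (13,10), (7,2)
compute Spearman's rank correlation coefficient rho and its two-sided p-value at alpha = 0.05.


Step 1: Rank x and y separately (midranks; no ties here).
rank(x): 3->1, 16->7, 4->2, 11->5, 10->4, 13->6, 7->3
rank(y): 4->3, 15->7, 8->5, 5->4, 1->1, 10->6, 2->2
Step 2: d_i = R_x(i) - R_y(i); compute d_i^2.
  (1-3)^2=4, (7-7)^2=0, (2-5)^2=9, (5-4)^2=1, (4-1)^2=9, (6-6)^2=0, (3-2)^2=1
sum(d^2) = 24.
Step 3: rho = 1 - 6*24 / (7*(7^2 - 1)) = 1 - 144/336 = 0.571429.
Step 4: Under H0, t = rho * sqrt((n-2)/(1-rho^2)) = 1.5570 ~ t(5).
Step 5: Two-sided p-value from the t-distribution with 5 df = 0.180202.
Step 6: alpha = 0.05. fail to reject H0.

rho = 0.5714, p = 0.180202, fail to reject H0 at alpha = 0.05.


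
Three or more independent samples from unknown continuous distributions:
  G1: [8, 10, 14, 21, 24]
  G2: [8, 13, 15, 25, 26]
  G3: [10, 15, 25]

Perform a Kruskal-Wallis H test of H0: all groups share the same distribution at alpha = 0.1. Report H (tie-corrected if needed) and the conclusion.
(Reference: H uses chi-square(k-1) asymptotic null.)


Step 1: Combine all N = 13 observations and assign midranks.
sorted (value, group, rank): (8,G1,1.5), (8,G2,1.5), (10,G1,3.5), (10,G3,3.5), (13,G2,5), (14,G1,6), (15,G2,7.5), (15,G3,7.5), (21,G1,9), (24,G1,10), (25,G2,11.5), (25,G3,11.5), (26,G2,13)
Step 2: Sum ranks within each group.
R_1 = 30 (n_1 = 5)
R_2 = 38.5 (n_2 = 5)
R_3 = 22.5 (n_3 = 3)
Step 3: H = 12/(N(N+1)) * sum(R_i^2/n_i) - 3(N+1)
     = 12/(13*14) * (30^2/5 + 38.5^2/5 + 22.5^2/3) - 3*14
     = 0.065934 * 645.2 - 42
     = 0.540659.
Step 4: Ties present; correction factor C = 1 - 24/(13^3 - 13) = 0.989011. Corrected H = 0.540659 / 0.989011 = 0.546667.
Step 5: Under H0, H ~ chi^2(2); p-value = 0.760839.
Step 6: alpha = 0.1. fail to reject H0.

H = 0.5467, df = 2, p = 0.760839, fail to reject H0.


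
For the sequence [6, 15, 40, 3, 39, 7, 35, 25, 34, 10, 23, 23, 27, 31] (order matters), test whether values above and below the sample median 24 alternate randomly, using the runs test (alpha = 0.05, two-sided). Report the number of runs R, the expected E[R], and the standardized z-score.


Step 1: Compute median = 24; label A = above, B = below.
Labels in order: BBABABAAABBBAA  (n_A = 7, n_B = 7)
Step 2: Count runs R = 8.
Step 3: Under H0 (random ordering), E[R] = 2*n_A*n_B/(n_A+n_B) + 1 = 2*7*7/14 + 1 = 8.0000.
        Var[R] = 2*n_A*n_B*(2*n_A*n_B - n_A - n_B) / ((n_A+n_B)^2 * (n_A+n_B-1)) = 8232/2548 = 3.2308.
        SD[R] = 1.7974.
Step 4: R = E[R], so z = 0 with no continuity correction.
Step 5: Two-sided p-value via normal approximation = 2*(1 - Phi(|z|)) = 1.000000.
Step 6: alpha = 0.05. fail to reject H0.

R = 8, z = 0.0000, p = 1.000000, fail to reject H0.


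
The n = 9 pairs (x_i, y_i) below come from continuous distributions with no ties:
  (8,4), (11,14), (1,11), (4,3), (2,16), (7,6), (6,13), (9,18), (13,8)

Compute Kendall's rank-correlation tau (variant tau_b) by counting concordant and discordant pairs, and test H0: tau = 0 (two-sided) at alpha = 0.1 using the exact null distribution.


Step 1: Enumerate the 36 unordered pairs (i,j) with i<j and classify each by sign(x_j-x_i) * sign(y_j-y_i).
  (1,2):dx=+3,dy=+10->C; (1,3):dx=-7,dy=+7->D; (1,4):dx=-4,dy=-1->C; (1,5):dx=-6,dy=+12->D
  (1,6):dx=-1,dy=+2->D; (1,7):dx=-2,dy=+9->D; (1,8):dx=+1,dy=+14->C; (1,9):dx=+5,dy=+4->C
  (2,3):dx=-10,dy=-3->C; (2,4):dx=-7,dy=-11->C; (2,5):dx=-9,dy=+2->D; (2,6):dx=-4,dy=-8->C
  (2,7):dx=-5,dy=-1->C; (2,8):dx=-2,dy=+4->D; (2,9):dx=+2,dy=-6->D; (3,4):dx=+3,dy=-8->D
  (3,5):dx=+1,dy=+5->C; (3,6):dx=+6,dy=-5->D; (3,7):dx=+5,dy=+2->C; (3,8):dx=+8,dy=+7->C
  (3,9):dx=+12,dy=-3->D; (4,5):dx=-2,dy=+13->D; (4,6):dx=+3,dy=+3->C; (4,7):dx=+2,dy=+10->C
  (4,8):dx=+5,dy=+15->C; (4,9):dx=+9,dy=+5->C; (5,6):dx=+5,dy=-10->D; (5,7):dx=+4,dy=-3->D
  (5,8):dx=+7,dy=+2->C; (5,9):dx=+11,dy=-8->D; (6,7):dx=-1,dy=+7->D; (6,8):dx=+2,dy=+12->C
  (6,9):dx=+6,dy=+2->C; (7,8):dx=+3,dy=+5->C; (7,9):dx=+7,dy=-5->D; (8,9):dx=+4,dy=-10->D
Step 2: C = 19, D = 17, total pairs = 36.
Step 3: tau = (C - D)/(n(n-1)/2) = (19 - 17)/36 = 0.055556.
Step 4: Exact two-sided p-value (enumerate n! = 362880 permutations of y under H0): p = 0.919455.
Step 5: alpha = 0.1. fail to reject H0.

tau_b = 0.0556 (C=19, D=17), p = 0.919455, fail to reject H0.


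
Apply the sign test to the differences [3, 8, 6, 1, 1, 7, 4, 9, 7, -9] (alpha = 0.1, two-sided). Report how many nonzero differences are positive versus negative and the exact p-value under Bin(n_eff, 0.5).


Step 1: Discard zero differences. Original n = 10; n_eff = number of nonzero differences = 10.
Nonzero differences (with sign): +3, +8, +6, +1, +1, +7, +4, +9, +7, -9
Step 2: Count signs: positive = 9, negative = 1.
Step 3: Under H0: P(positive) = 0.5, so the number of positives S ~ Bin(10, 0.5).
Step 4: Two-sided exact p-value = sum of Bin(10,0.5) probabilities at or below the observed probability = 0.021484.
Step 5: alpha = 0.1. reject H0.

n_eff = 10, pos = 9, neg = 1, p = 0.021484, reject H0.


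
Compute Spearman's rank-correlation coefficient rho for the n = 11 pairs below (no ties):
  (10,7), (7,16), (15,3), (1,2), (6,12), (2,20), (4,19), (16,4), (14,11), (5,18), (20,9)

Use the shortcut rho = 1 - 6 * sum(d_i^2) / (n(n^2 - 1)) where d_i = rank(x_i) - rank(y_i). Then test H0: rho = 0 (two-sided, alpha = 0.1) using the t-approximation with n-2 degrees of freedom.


Step 1: Rank x and y separately (midranks; no ties here).
rank(x): 10->7, 7->6, 15->9, 1->1, 6->5, 2->2, 4->3, 16->10, 14->8, 5->4, 20->11
rank(y): 7->4, 16->8, 3->2, 2->1, 12->7, 20->11, 19->10, 4->3, 11->6, 18->9, 9->5
Step 2: d_i = R_x(i) - R_y(i); compute d_i^2.
  (7-4)^2=9, (6-8)^2=4, (9-2)^2=49, (1-1)^2=0, (5-7)^2=4, (2-11)^2=81, (3-10)^2=49, (10-3)^2=49, (8-6)^2=4, (4-9)^2=25, (11-5)^2=36
sum(d^2) = 310.
Step 3: rho = 1 - 6*310 / (11*(11^2 - 1)) = 1 - 1860/1320 = -0.409091.
Step 4: Under H0, t = rho * sqrt((n-2)/(1-rho^2)) = -1.3450 ~ t(9).
Step 5: Two-sided p-value from the t-distribution with 9 df = 0.211545.
Step 6: alpha = 0.1. fail to reject H0.

rho = -0.4091, p = 0.211545, fail to reject H0 at alpha = 0.1.


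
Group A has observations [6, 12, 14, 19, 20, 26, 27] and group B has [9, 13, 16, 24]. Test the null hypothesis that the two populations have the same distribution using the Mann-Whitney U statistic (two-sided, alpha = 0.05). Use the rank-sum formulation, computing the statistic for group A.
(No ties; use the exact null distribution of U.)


Step 1: Combine and sort all 11 observations; assign midranks.
sorted (value, group): (6,X), (9,Y), (12,X), (13,Y), (14,X), (16,Y), (19,X), (20,X), (24,Y), (26,X), (27,X)
ranks: 6->1, 9->2, 12->3, 13->4, 14->5, 16->6, 19->7, 20->8, 24->9, 26->10, 27->11
Step 2: Rank sum for X: R1 = 1 + 3 + 5 + 7 + 8 + 10 + 11 = 45.
Step 3: U_X = R1 - n1(n1+1)/2 = 45 - 7*8/2 = 45 - 28 = 17.
       U_Y = n1*n2 - U_X = 28 - 17 = 11.
Step 4: No ties, so the exact null distribution of U (based on enumerating the C(11,7) = 330 equally likely rank assignments) gives the two-sided p-value.
Step 5: p-value = 0.648485; compare to alpha = 0.05. fail to reject H0.

U_X = 17, p = 0.648485, fail to reject H0 at alpha = 0.05.


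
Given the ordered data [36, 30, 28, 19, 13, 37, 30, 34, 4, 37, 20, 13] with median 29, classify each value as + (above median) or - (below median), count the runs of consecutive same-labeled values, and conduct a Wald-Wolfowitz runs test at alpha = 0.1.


Step 1: Compute median = 29; label A = above, B = below.
Labels in order: AABBBAAABABB  (n_A = 6, n_B = 6)
Step 2: Count runs R = 6.
Step 3: Under H0 (random ordering), E[R] = 2*n_A*n_B/(n_A+n_B) + 1 = 2*6*6/12 + 1 = 7.0000.
        Var[R] = 2*n_A*n_B*(2*n_A*n_B - n_A - n_B) / ((n_A+n_B)^2 * (n_A+n_B-1)) = 4320/1584 = 2.7273.
        SD[R] = 1.6514.
Step 4: Continuity-corrected z = (R + 0.5 - E[R]) / SD[R] = (6 + 0.5 - 7.0000) / 1.6514 = -0.3028.
Step 5: Two-sided p-value via normal approximation = 2*(1 - Phi(|z|)) = 0.762069.
Step 6: alpha = 0.1. fail to reject H0.

R = 6, z = -0.3028, p = 0.762069, fail to reject H0.


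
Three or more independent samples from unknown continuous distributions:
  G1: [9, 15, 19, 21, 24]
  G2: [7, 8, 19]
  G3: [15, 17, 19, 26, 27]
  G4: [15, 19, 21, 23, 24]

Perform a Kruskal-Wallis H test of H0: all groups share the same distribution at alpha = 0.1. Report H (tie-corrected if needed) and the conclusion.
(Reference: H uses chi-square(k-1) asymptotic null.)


Step 1: Combine all N = 18 observations and assign midranks.
sorted (value, group, rank): (7,G2,1), (8,G2,2), (9,G1,3), (15,G1,5), (15,G3,5), (15,G4,5), (17,G3,7), (19,G1,9.5), (19,G2,9.5), (19,G3,9.5), (19,G4,9.5), (21,G1,12.5), (21,G4,12.5), (23,G4,14), (24,G1,15.5), (24,G4,15.5), (26,G3,17), (27,G3,18)
Step 2: Sum ranks within each group.
R_1 = 45.5 (n_1 = 5)
R_2 = 12.5 (n_2 = 3)
R_3 = 56.5 (n_3 = 5)
R_4 = 56.5 (n_4 = 5)
Step 3: H = 12/(N(N+1)) * sum(R_i^2/n_i) - 3(N+1)
     = 12/(18*19) * (45.5^2/5 + 12.5^2/3 + 56.5^2/5 + 56.5^2/5) - 3*19
     = 0.035088 * 1743.03 - 57
     = 4.159064.
Step 4: Ties present; correction factor C = 1 - 96/(18^3 - 18) = 0.983488. Corrected H = 4.159064 / 0.983488 = 4.228891.
Step 5: Under H0, H ~ chi^2(3); p-value = 0.237785.
Step 6: alpha = 0.1. fail to reject H0.

H = 4.2289, df = 3, p = 0.237785, fail to reject H0.


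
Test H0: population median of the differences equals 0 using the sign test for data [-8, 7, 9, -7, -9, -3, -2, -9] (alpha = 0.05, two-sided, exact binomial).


Step 1: Discard zero differences. Original n = 8; n_eff = number of nonzero differences = 8.
Nonzero differences (with sign): -8, +7, +9, -7, -9, -3, -2, -9
Step 2: Count signs: positive = 2, negative = 6.
Step 3: Under H0: P(positive) = 0.5, so the number of positives S ~ Bin(8, 0.5).
Step 4: Two-sided exact p-value = sum of Bin(8,0.5) probabilities at or below the observed probability = 0.289062.
Step 5: alpha = 0.05. fail to reject H0.

n_eff = 8, pos = 2, neg = 6, p = 0.289062, fail to reject H0.


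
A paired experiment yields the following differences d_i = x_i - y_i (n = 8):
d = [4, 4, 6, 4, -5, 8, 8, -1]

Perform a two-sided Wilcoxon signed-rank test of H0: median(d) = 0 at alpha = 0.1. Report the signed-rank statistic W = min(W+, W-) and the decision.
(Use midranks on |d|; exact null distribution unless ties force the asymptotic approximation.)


Step 1: Drop any zero differences (none here) and take |d_i|.
|d| = [4, 4, 6, 4, 5, 8, 8, 1]
Step 2: Midrank |d_i| (ties get averaged ranks).
ranks: |4|->3, |4|->3, |6|->6, |4|->3, |5|->5, |8|->7.5, |8|->7.5, |1|->1
Step 3: Attach original signs; sum ranks with positive sign and with negative sign.
W+ = 3 + 3 + 6 + 3 + 7.5 + 7.5 = 30
W- = 5 + 1 = 6
(Check: W+ + W- = 36 should equal n(n+1)/2 = 36.)
Step 4: Test statistic W = min(W+, W-) = 6.
Step 5: Ties in |d|, so use the tie-corrected normal approximation.
        E[W] = n(n+1)/4 = 8*9/4 = 18.
        Tie groups: |d|=4 (t=3), |d|=8 (t=2); sum(t^3 - t) = 30.
        Var[W] = n(n+1)(2n+1)/24 - sum(t^3-t)/48 = 1224/24 - 30/48 = 50.375.
        z = (W - E[W]) / sqrt(Var[W]) = (6 - 18) / 7.0975 = -1.6907.
        Two-sided p = 2*Phi(z) = 0.090889.
Step 6: alpha = 0.1. reject H0.

W+ = 30, W- = 6, W = min = 6, p = 0.090889, reject H0.


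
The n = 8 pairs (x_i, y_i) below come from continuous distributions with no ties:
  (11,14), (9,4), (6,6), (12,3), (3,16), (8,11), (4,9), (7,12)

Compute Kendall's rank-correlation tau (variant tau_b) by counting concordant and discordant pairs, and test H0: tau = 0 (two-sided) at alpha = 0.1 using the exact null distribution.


Step 1: Enumerate the 28 unordered pairs (i,j) with i<j and classify each by sign(x_j-x_i) * sign(y_j-y_i).
  (1,2):dx=-2,dy=-10->C; (1,3):dx=-5,dy=-8->C; (1,4):dx=+1,dy=-11->D; (1,5):dx=-8,dy=+2->D
  (1,6):dx=-3,dy=-3->C; (1,7):dx=-7,dy=-5->C; (1,8):dx=-4,dy=-2->C; (2,3):dx=-3,dy=+2->D
  (2,4):dx=+3,dy=-1->D; (2,5):dx=-6,dy=+12->D; (2,6):dx=-1,dy=+7->D; (2,7):dx=-5,dy=+5->D
  (2,8):dx=-2,dy=+8->D; (3,4):dx=+6,dy=-3->D; (3,5):dx=-3,dy=+10->D; (3,6):dx=+2,dy=+5->C
  (3,7):dx=-2,dy=+3->D; (3,8):dx=+1,dy=+6->C; (4,5):dx=-9,dy=+13->D; (4,6):dx=-4,dy=+8->D
  (4,7):dx=-8,dy=+6->D; (4,8):dx=-5,dy=+9->D; (5,6):dx=+5,dy=-5->D; (5,7):dx=+1,dy=-7->D
  (5,8):dx=+4,dy=-4->D; (6,7):dx=-4,dy=-2->C; (6,8):dx=-1,dy=+1->D; (7,8):dx=+3,dy=+3->C
Step 2: C = 9, D = 19, total pairs = 28.
Step 3: tau = (C - D)/(n(n-1)/2) = (9 - 19)/28 = -0.357143.
Step 4: Exact two-sided p-value (enumerate n! = 40320 permutations of y under H0): p = 0.275099.
Step 5: alpha = 0.1. fail to reject H0.

tau_b = -0.3571 (C=9, D=19), p = 0.275099, fail to reject H0.


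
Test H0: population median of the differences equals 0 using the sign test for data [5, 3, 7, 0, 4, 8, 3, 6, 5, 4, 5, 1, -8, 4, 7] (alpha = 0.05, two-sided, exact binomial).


Step 1: Discard zero differences. Original n = 15; n_eff = number of nonzero differences = 14.
Nonzero differences (with sign): +5, +3, +7, +4, +8, +3, +6, +5, +4, +5, +1, -8, +4, +7
Step 2: Count signs: positive = 13, negative = 1.
Step 3: Under H0: P(positive) = 0.5, so the number of positives S ~ Bin(14, 0.5).
Step 4: Two-sided exact p-value = sum of Bin(14,0.5) probabilities at or below the observed probability = 0.001831.
Step 5: alpha = 0.05. reject H0.

n_eff = 14, pos = 13, neg = 1, p = 0.001831, reject H0.


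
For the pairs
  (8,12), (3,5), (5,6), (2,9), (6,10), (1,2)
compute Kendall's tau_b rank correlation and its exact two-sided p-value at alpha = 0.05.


Step 1: Enumerate the 15 unordered pairs (i,j) with i<j and classify each by sign(x_j-x_i) * sign(y_j-y_i).
  (1,2):dx=-5,dy=-7->C; (1,3):dx=-3,dy=-6->C; (1,4):dx=-6,dy=-3->C; (1,5):dx=-2,dy=-2->C
  (1,6):dx=-7,dy=-10->C; (2,3):dx=+2,dy=+1->C; (2,4):dx=-1,dy=+4->D; (2,5):dx=+3,dy=+5->C
  (2,6):dx=-2,dy=-3->C; (3,4):dx=-3,dy=+3->D; (3,5):dx=+1,dy=+4->C; (3,6):dx=-4,dy=-4->C
  (4,5):dx=+4,dy=+1->C; (4,6):dx=-1,dy=-7->C; (5,6):dx=-5,dy=-8->C
Step 2: C = 13, D = 2, total pairs = 15.
Step 3: tau = (C - D)/(n(n-1)/2) = (13 - 2)/15 = 0.733333.
Step 4: Exact two-sided p-value (enumerate n! = 720 permutations of y under H0): p = 0.055556.
Step 5: alpha = 0.05. fail to reject H0.

tau_b = 0.7333 (C=13, D=2), p = 0.055556, fail to reject H0.


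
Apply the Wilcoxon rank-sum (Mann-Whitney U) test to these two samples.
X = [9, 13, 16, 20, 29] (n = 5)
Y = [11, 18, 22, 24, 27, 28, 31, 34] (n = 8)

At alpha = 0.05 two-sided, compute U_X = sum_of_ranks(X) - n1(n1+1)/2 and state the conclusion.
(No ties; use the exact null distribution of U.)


Step 1: Combine and sort all 13 observations; assign midranks.
sorted (value, group): (9,X), (11,Y), (13,X), (16,X), (18,Y), (20,X), (22,Y), (24,Y), (27,Y), (28,Y), (29,X), (31,Y), (34,Y)
ranks: 9->1, 11->2, 13->3, 16->4, 18->5, 20->6, 22->7, 24->8, 27->9, 28->10, 29->11, 31->12, 34->13
Step 2: Rank sum for X: R1 = 1 + 3 + 4 + 6 + 11 = 25.
Step 3: U_X = R1 - n1(n1+1)/2 = 25 - 5*6/2 = 25 - 15 = 10.
       U_Y = n1*n2 - U_X = 40 - 10 = 30.
Step 4: No ties, so the exact null distribution of U (based on enumerating the C(13,5) = 1287 equally likely rank assignments) gives the two-sided p-value.
Step 5: p-value = 0.170940; compare to alpha = 0.05. fail to reject H0.

U_X = 10, p = 0.170940, fail to reject H0 at alpha = 0.05.


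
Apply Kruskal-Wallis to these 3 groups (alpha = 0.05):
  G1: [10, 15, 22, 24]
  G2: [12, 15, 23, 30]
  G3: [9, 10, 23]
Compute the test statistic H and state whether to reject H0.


Step 1: Combine all N = 11 observations and assign midranks.
sorted (value, group, rank): (9,G3,1), (10,G1,2.5), (10,G3,2.5), (12,G2,4), (15,G1,5.5), (15,G2,5.5), (22,G1,7), (23,G2,8.5), (23,G3,8.5), (24,G1,10), (30,G2,11)
Step 2: Sum ranks within each group.
R_1 = 25 (n_1 = 4)
R_2 = 29 (n_2 = 4)
R_3 = 12 (n_3 = 3)
Step 3: H = 12/(N(N+1)) * sum(R_i^2/n_i) - 3(N+1)
     = 12/(11*12) * (25^2/4 + 29^2/4 + 12^2/3) - 3*12
     = 0.090909 * 414.5 - 36
     = 1.681818.
Step 4: Ties present; correction factor C = 1 - 18/(11^3 - 11) = 0.986364. Corrected H = 1.681818 / 0.986364 = 1.705069.
Step 5: Under H0, H ~ chi^2(2); p-value = 0.426333.
Step 6: alpha = 0.05. fail to reject H0.

H = 1.7051, df = 2, p = 0.426333, fail to reject H0.


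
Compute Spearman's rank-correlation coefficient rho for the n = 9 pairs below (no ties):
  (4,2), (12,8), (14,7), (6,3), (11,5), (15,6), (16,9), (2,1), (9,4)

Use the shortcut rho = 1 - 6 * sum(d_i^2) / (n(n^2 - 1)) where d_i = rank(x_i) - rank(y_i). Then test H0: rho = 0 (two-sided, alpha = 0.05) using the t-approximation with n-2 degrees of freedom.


Step 1: Rank x and y separately (midranks; no ties here).
rank(x): 4->2, 12->6, 14->7, 6->3, 11->5, 15->8, 16->9, 2->1, 9->4
rank(y): 2->2, 8->8, 7->7, 3->3, 5->5, 6->6, 9->9, 1->1, 4->4
Step 2: d_i = R_x(i) - R_y(i); compute d_i^2.
  (2-2)^2=0, (6-8)^2=4, (7-7)^2=0, (3-3)^2=0, (5-5)^2=0, (8-6)^2=4, (9-9)^2=0, (1-1)^2=0, (4-4)^2=0
sum(d^2) = 8.
Step 3: rho = 1 - 6*8 / (9*(9^2 - 1)) = 1 - 48/720 = 0.933333.
Step 4: Under H0, t = rho * sqrt((n-2)/(1-rho^2)) = 6.8783 ~ t(7).
Step 5: Two-sided p-value from the t-distribution with 7 df = 0.000236.
Step 6: alpha = 0.05. reject H0.

rho = 0.9333, p = 0.000236, reject H0 at alpha = 0.05.


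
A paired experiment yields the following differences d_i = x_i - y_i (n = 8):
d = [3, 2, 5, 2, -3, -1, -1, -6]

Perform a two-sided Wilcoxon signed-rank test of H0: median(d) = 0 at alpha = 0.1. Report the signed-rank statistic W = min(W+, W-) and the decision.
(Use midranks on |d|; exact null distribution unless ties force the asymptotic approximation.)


Step 1: Drop any zero differences (none here) and take |d_i|.
|d| = [3, 2, 5, 2, 3, 1, 1, 6]
Step 2: Midrank |d_i| (ties get averaged ranks).
ranks: |3|->5.5, |2|->3.5, |5|->7, |2|->3.5, |3|->5.5, |1|->1.5, |1|->1.5, |6|->8
Step 3: Attach original signs; sum ranks with positive sign and with negative sign.
W+ = 5.5 + 3.5 + 7 + 3.5 = 19.5
W- = 5.5 + 1.5 + 1.5 + 8 = 16.5
(Check: W+ + W- = 36 should equal n(n+1)/2 = 36.)
Step 4: Test statistic W = min(W+, W-) = 16.5.
Step 5: Ties in |d|, so use the tie-corrected normal approximation.
        E[W] = n(n+1)/4 = 8*9/4 = 18.
        Tie groups: |d|=1 (t=2), |d|=2 (t=2), |d|=3 (t=2); sum(t^3 - t) = 18.
        Var[W] = n(n+1)(2n+1)/24 - sum(t^3-t)/48 = 1224/24 - 18/48 = 50.625.
        z = (W - E[W]) / sqrt(Var[W]) = (16.5 - 18) / 7.1151 = -0.2108.
        Two-sided p = 2*Phi(z) = 0.833029.
Step 6: alpha = 0.1. fail to reject H0.

W+ = 19.5, W- = 16.5, W = min = 16.5, p = 0.833029, fail to reject H0.


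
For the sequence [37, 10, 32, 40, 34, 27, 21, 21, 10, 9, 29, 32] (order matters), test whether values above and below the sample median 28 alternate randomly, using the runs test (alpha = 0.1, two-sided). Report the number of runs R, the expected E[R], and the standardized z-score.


Step 1: Compute median = 28; label A = above, B = below.
Labels in order: ABAAABBBBBAA  (n_A = 6, n_B = 6)
Step 2: Count runs R = 5.
Step 3: Under H0 (random ordering), E[R] = 2*n_A*n_B/(n_A+n_B) + 1 = 2*6*6/12 + 1 = 7.0000.
        Var[R] = 2*n_A*n_B*(2*n_A*n_B - n_A - n_B) / ((n_A+n_B)^2 * (n_A+n_B-1)) = 4320/1584 = 2.7273.
        SD[R] = 1.6514.
Step 4: Continuity-corrected z = (R + 0.5 - E[R]) / SD[R] = (5 + 0.5 - 7.0000) / 1.6514 = -0.9083.
Step 5: Two-sided p-value via normal approximation = 2*(1 - Phi(|z|)) = 0.363722.
Step 6: alpha = 0.1. fail to reject H0.

R = 5, z = -0.9083, p = 0.363722, fail to reject H0.


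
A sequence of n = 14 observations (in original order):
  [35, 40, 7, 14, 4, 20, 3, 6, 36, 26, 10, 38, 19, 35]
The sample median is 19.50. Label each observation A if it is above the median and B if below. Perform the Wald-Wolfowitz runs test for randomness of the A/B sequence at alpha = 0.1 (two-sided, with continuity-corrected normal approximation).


Step 1: Compute median = 19.50; label A = above, B = below.
Labels in order: AABBBABBAABABA  (n_A = 7, n_B = 7)
Step 2: Count runs R = 9.
Step 3: Under H0 (random ordering), E[R] = 2*n_A*n_B/(n_A+n_B) + 1 = 2*7*7/14 + 1 = 8.0000.
        Var[R] = 2*n_A*n_B*(2*n_A*n_B - n_A - n_B) / ((n_A+n_B)^2 * (n_A+n_B-1)) = 8232/2548 = 3.2308.
        SD[R] = 1.7974.
Step 4: Continuity-corrected z = (R - 0.5 - E[R]) / SD[R] = (9 - 0.5 - 8.0000) / 1.7974 = 0.2782.
Step 5: Two-sided p-value via normal approximation = 2*(1 - Phi(|z|)) = 0.780879.
Step 6: alpha = 0.1. fail to reject H0.

R = 9, z = 0.2782, p = 0.780879, fail to reject H0.


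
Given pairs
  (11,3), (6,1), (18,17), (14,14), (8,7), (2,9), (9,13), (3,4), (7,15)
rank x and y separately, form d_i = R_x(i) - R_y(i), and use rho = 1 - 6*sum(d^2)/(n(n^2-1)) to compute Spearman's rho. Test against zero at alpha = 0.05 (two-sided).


Step 1: Rank x and y separately (midranks; no ties here).
rank(x): 11->7, 6->3, 18->9, 14->8, 8->5, 2->1, 9->6, 3->2, 7->4
rank(y): 3->2, 1->1, 17->9, 14->7, 7->4, 9->5, 13->6, 4->3, 15->8
Step 2: d_i = R_x(i) - R_y(i); compute d_i^2.
  (7-2)^2=25, (3-1)^2=4, (9-9)^2=0, (8-7)^2=1, (5-4)^2=1, (1-5)^2=16, (6-6)^2=0, (2-3)^2=1, (4-8)^2=16
sum(d^2) = 64.
Step 3: rho = 1 - 6*64 / (9*(9^2 - 1)) = 1 - 384/720 = 0.466667.
Step 4: Under H0, t = rho * sqrt((n-2)/(1-rho^2)) = 1.3960 ~ t(7).
Step 5: Two-sided p-value from the t-distribution with 7 df = 0.205386.
Step 6: alpha = 0.05. fail to reject H0.

rho = 0.4667, p = 0.205386, fail to reject H0 at alpha = 0.05.


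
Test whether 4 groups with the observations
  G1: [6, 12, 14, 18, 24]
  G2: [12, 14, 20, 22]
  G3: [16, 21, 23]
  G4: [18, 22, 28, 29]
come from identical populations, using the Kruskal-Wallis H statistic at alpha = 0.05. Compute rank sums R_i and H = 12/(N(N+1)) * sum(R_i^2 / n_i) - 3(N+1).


Step 1: Combine all N = 16 observations and assign midranks.
sorted (value, group, rank): (6,G1,1), (12,G1,2.5), (12,G2,2.5), (14,G1,4.5), (14,G2,4.5), (16,G3,6), (18,G1,7.5), (18,G4,7.5), (20,G2,9), (21,G3,10), (22,G2,11.5), (22,G4,11.5), (23,G3,13), (24,G1,14), (28,G4,15), (29,G4,16)
Step 2: Sum ranks within each group.
R_1 = 29.5 (n_1 = 5)
R_2 = 27.5 (n_2 = 4)
R_3 = 29 (n_3 = 3)
R_4 = 50 (n_4 = 4)
Step 3: H = 12/(N(N+1)) * sum(R_i^2/n_i) - 3(N+1)
     = 12/(16*17) * (29.5^2/5 + 27.5^2/4 + 29^2/3 + 50^2/4) - 3*17
     = 0.044118 * 1268.45 - 51
     = 4.960846.
Step 4: Ties present; correction factor C = 1 - 24/(16^3 - 16) = 0.994118. Corrected H = 4.960846 / 0.994118 = 4.990200.
Step 5: Under H0, H ~ chi^2(3); p-value = 0.172516.
Step 6: alpha = 0.05. fail to reject H0.

H = 4.9902, df = 3, p = 0.172516, fail to reject H0.


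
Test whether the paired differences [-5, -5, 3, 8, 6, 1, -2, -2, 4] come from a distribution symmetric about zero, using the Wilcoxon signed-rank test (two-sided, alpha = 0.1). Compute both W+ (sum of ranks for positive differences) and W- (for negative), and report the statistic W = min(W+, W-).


Step 1: Drop any zero differences (none here) and take |d_i|.
|d| = [5, 5, 3, 8, 6, 1, 2, 2, 4]
Step 2: Midrank |d_i| (ties get averaged ranks).
ranks: |5|->6.5, |5|->6.5, |3|->4, |8|->9, |6|->8, |1|->1, |2|->2.5, |2|->2.5, |4|->5
Step 3: Attach original signs; sum ranks with positive sign and with negative sign.
W+ = 4 + 9 + 8 + 1 + 5 = 27
W- = 6.5 + 6.5 + 2.5 + 2.5 = 18
(Check: W+ + W- = 45 should equal n(n+1)/2 = 45.)
Step 4: Test statistic W = min(W+, W-) = 18.
Step 5: Ties in |d|, so use the tie-corrected normal approximation.
        E[W] = n(n+1)/4 = 9*10/4 = 22.5.
        Tie groups: |d|=2 (t=2), |d|=5 (t=2); sum(t^3 - t) = 12.
        Var[W] = n(n+1)(2n+1)/24 - sum(t^3-t)/48 = 1710/24 - 12/48 = 71.
        z = (W - E[W]) / sqrt(Var[W]) = (18 - 22.5) / 8.4261 = -0.5341.
        Two-sided p = 2*Phi(z) = 0.593306.
Step 6: alpha = 0.1. fail to reject H0.

W+ = 27, W- = 18, W = min = 18, p = 0.593306, fail to reject H0.


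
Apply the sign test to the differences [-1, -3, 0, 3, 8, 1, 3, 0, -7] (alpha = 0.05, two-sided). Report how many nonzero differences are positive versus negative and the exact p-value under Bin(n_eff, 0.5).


Step 1: Discard zero differences. Original n = 9; n_eff = number of nonzero differences = 7.
Nonzero differences (with sign): -1, -3, +3, +8, +1, +3, -7
Step 2: Count signs: positive = 4, negative = 3.
Step 3: Under H0: P(positive) = 0.5, so the number of positives S ~ Bin(7, 0.5).
Step 4: Two-sided exact p-value = sum of Bin(7,0.5) probabilities at or below the observed probability = 1.000000.
Step 5: alpha = 0.05. fail to reject H0.

n_eff = 7, pos = 4, neg = 3, p = 1.000000, fail to reject H0.


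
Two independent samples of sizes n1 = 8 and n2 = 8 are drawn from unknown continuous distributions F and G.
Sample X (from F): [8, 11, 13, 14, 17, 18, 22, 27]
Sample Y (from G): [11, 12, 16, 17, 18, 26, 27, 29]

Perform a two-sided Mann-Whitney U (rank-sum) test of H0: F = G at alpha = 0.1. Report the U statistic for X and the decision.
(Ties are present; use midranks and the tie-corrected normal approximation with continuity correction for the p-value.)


Step 1: Combine and sort all 16 observations; assign midranks.
sorted (value, group): (8,X), (11,X), (11,Y), (12,Y), (13,X), (14,X), (16,Y), (17,X), (17,Y), (18,X), (18,Y), (22,X), (26,Y), (27,X), (27,Y), (29,Y)
ranks: 8->1, 11->2.5, 11->2.5, 12->4, 13->5, 14->6, 16->7, 17->8.5, 17->8.5, 18->10.5, 18->10.5, 22->12, 26->13, 27->14.5, 27->14.5, 29->16
Step 2: Rank sum for X: R1 = 1 + 2.5 + 5 + 6 + 8.5 + 10.5 + 12 + 14.5 = 60.
Step 3: U_X = R1 - n1(n1+1)/2 = 60 - 8*9/2 = 60 - 36 = 24.
       U_Y = n1*n2 - U_X = 64 - 24 = 40.
Step 4: Ties are present, so use the tie-corrected normal approximation (with continuity correction) for the p-value.
Step 5: p-value = 0.429537; compare to alpha = 0.1. fail to reject H0.

U_X = 24, p = 0.429537, fail to reject H0 at alpha = 0.1.


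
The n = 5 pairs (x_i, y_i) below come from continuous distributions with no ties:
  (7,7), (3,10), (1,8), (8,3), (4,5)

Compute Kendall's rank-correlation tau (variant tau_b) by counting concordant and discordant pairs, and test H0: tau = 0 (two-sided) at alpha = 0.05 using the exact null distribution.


Step 1: Enumerate the 10 unordered pairs (i,j) with i<j and classify each by sign(x_j-x_i) * sign(y_j-y_i).
  (1,2):dx=-4,dy=+3->D; (1,3):dx=-6,dy=+1->D; (1,4):dx=+1,dy=-4->D; (1,5):dx=-3,dy=-2->C
  (2,3):dx=-2,dy=-2->C; (2,4):dx=+5,dy=-7->D; (2,5):dx=+1,dy=-5->D; (3,4):dx=+7,dy=-5->D
  (3,5):dx=+3,dy=-3->D; (4,5):dx=-4,dy=+2->D
Step 2: C = 2, D = 8, total pairs = 10.
Step 3: tau = (C - D)/(n(n-1)/2) = (2 - 8)/10 = -0.600000.
Step 4: Exact two-sided p-value (enumerate n! = 120 permutations of y under H0): p = 0.233333.
Step 5: alpha = 0.05. fail to reject H0.

tau_b = -0.6000 (C=2, D=8), p = 0.233333, fail to reject H0.


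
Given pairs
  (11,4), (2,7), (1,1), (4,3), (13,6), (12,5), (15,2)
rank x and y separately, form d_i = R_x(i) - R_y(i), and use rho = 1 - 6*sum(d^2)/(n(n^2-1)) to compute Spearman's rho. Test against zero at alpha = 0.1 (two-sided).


Step 1: Rank x and y separately (midranks; no ties here).
rank(x): 11->4, 2->2, 1->1, 4->3, 13->6, 12->5, 15->7
rank(y): 4->4, 7->7, 1->1, 3->3, 6->6, 5->5, 2->2
Step 2: d_i = R_x(i) - R_y(i); compute d_i^2.
  (4-4)^2=0, (2-7)^2=25, (1-1)^2=0, (3-3)^2=0, (6-6)^2=0, (5-5)^2=0, (7-2)^2=25
sum(d^2) = 50.
Step 3: rho = 1 - 6*50 / (7*(7^2 - 1)) = 1 - 300/336 = 0.107143.
Step 4: Under H0, t = rho * sqrt((n-2)/(1-rho^2)) = 0.2410 ~ t(5).
Step 5: Two-sided p-value from the t-distribution with 5 df = 0.819151.
Step 6: alpha = 0.1. fail to reject H0.

rho = 0.1071, p = 0.819151, fail to reject H0 at alpha = 0.1.


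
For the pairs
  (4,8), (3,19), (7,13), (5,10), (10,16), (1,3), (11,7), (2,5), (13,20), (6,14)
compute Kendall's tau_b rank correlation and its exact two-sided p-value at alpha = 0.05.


Step 1: Enumerate the 45 unordered pairs (i,j) with i<j and classify each by sign(x_j-x_i) * sign(y_j-y_i).
  (1,2):dx=-1,dy=+11->D; (1,3):dx=+3,dy=+5->C; (1,4):dx=+1,dy=+2->C; (1,5):dx=+6,dy=+8->C
  (1,6):dx=-3,dy=-5->C; (1,7):dx=+7,dy=-1->D; (1,8):dx=-2,dy=-3->C; (1,9):dx=+9,dy=+12->C
  (1,10):dx=+2,dy=+6->C; (2,3):dx=+4,dy=-6->D; (2,4):dx=+2,dy=-9->D; (2,5):dx=+7,dy=-3->D
  (2,6):dx=-2,dy=-16->C; (2,7):dx=+8,dy=-12->D; (2,8):dx=-1,dy=-14->C; (2,9):dx=+10,dy=+1->C
  (2,10):dx=+3,dy=-5->D; (3,4):dx=-2,dy=-3->C; (3,5):dx=+3,dy=+3->C; (3,6):dx=-6,dy=-10->C
  (3,7):dx=+4,dy=-6->D; (3,8):dx=-5,dy=-8->C; (3,9):dx=+6,dy=+7->C; (3,10):dx=-1,dy=+1->D
  (4,5):dx=+5,dy=+6->C; (4,6):dx=-4,dy=-7->C; (4,7):dx=+6,dy=-3->D; (4,8):dx=-3,dy=-5->C
  (4,9):dx=+8,dy=+10->C; (4,10):dx=+1,dy=+4->C; (5,6):dx=-9,dy=-13->C; (5,7):dx=+1,dy=-9->D
  (5,8):dx=-8,dy=-11->C; (5,9):dx=+3,dy=+4->C; (5,10):dx=-4,dy=-2->C; (6,7):dx=+10,dy=+4->C
  (6,8):dx=+1,dy=+2->C; (6,9):dx=+12,dy=+17->C; (6,10):dx=+5,dy=+11->C; (7,8):dx=-9,dy=-2->C
  (7,9):dx=+2,dy=+13->C; (7,10):dx=-5,dy=+7->D; (8,9):dx=+11,dy=+15->C; (8,10):dx=+4,dy=+9->C
  (9,10):dx=-7,dy=-6->C
Step 2: C = 33, D = 12, total pairs = 45.
Step 3: tau = (C - D)/(n(n-1)/2) = (33 - 12)/45 = 0.466667.
Step 4: Exact two-sided p-value (enumerate n! = 3628800 permutations of y under H0): p = 0.072550.
Step 5: alpha = 0.05. fail to reject H0.

tau_b = 0.4667 (C=33, D=12), p = 0.072550, fail to reject H0.


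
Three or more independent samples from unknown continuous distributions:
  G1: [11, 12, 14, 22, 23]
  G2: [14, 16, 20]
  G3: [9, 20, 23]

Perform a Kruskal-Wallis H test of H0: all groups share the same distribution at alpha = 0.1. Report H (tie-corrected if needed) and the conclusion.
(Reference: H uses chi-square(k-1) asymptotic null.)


Step 1: Combine all N = 11 observations and assign midranks.
sorted (value, group, rank): (9,G3,1), (11,G1,2), (12,G1,3), (14,G1,4.5), (14,G2,4.5), (16,G2,6), (20,G2,7.5), (20,G3,7.5), (22,G1,9), (23,G1,10.5), (23,G3,10.5)
Step 2: Sum ranks within each group.
R_1 = 29 (n_1 = 5)
R_2 = 18 (n_2 = 3)
R_3 = 19 (n_3 = 3)
Step 3: H = 12/(N(N+1)) * sum(R_i^2/n_i) - 3(N+1)
     = 12/(11*12) * (29^2/5 + 18^2/3 + 19^2/3) - 3*12
     = 0.090909 * 396.533 - 36
     = 0.048485.
Step 4: Ties present; correction factor C = 1 - 18/(11^3 - 11) = 0.986364. Corrected H = 0.048485 / 0.986364 = 0.049155.
Step 5: Under H0, H ~ chi^2(2); p-value = 0.975722.
Step 6: alpha = 0.1. fail to reject H0.

H = 0.0492, df = 2, p = 0.975722, fail to reject H0.
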